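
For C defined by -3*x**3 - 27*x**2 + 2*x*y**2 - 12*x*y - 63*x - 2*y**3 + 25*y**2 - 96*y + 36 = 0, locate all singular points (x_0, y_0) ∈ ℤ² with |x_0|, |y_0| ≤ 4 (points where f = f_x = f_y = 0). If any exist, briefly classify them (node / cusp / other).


Singular points: {(-3, 3)}; classification: cusp.

Compute partial derivatives:
  f_x = -9*x**2 - 54*x + 2*y**2 - 12*y - 63.
  f_y = 4*x*y - 12*x - 6*y**2 + 50*y - 96.
Scan x_0 ∈ {−4, ..., 4}. For each x_0, f_y(x_0, y) is a polynomial in y; find its integer roots y ∈ {−4, ..., 4}, then test f_x and f at those candidates.
  x = -4: f_y(-4, y) = -6*y**2 + 34*y - 48; vanishes at y ∈ {3}. (-4, 3): f_x = -9 ≠ 0.
  x = -3: f_y(-3, y) = -6*y**2 + 38*y - 60; vanishes at y ∈ {3}. (-3, 3): f_x = 0, f = 0 — SINGULAR.
  x = -2: f_y(-2, y) = -6*y**2 + 42*y - 72; vanishes at y ∈ {3, 4}. (-2, 3): f_x = -9 ≠ 0; (-2, 4): f_x = -7 ≠ 0.
  x = -1: f_y(-1, y) = -6*y**2 + 46*y - 84; vanishes at y ∈ {3}. (-1, 3): f_x = -36 ≠ 0.
  x = 0: f_y(0, y) = -6*y**2 + 50*y - 96; vanishes at y ∈ {3}. (0, 3): f_x = -81 ≠ 0.
  x = 1: f_y(1, y) = -6*y**2 + 54*y - 108; vanishes at y ∈ {3}. (1, 3): f_x = -144 ≠ 0.
  x = 2: f_y(2, y) = -6*y**2 + 58*y - 120; vanishes at y ∈ {3}. (2, 3): f_x = -225 ≠ 0.
  x = 3: f_y(3, y) = -6*y**2 + 62*y - 132; vanishes at y ∈ {3}. (3, 3): f_x = -324 ≠ 0.
  x = 4: f_y(4, y) = -6*y**2 + 66*y - 144; vanishes at y ∈ {3}. (4, 3): f_x = -441 ≠ 0.
Only singular point on the grid: (-3, 3).
Classify: substitute x = -3 + u, y = 3 + v and expand: f = -3*u**3 + 2*u*v**2 - 2*v**3 + v**2.
No constant or linear terms (consistent with a singular point). Quadratic part: v**2. Cubic part: -3*u**3 + 2*u*v**2 - 2*v**3.
The quadratic part v**2 is a perfect square, so there is a single (double) tangent line v = 0, i.e. y = 3. Restricting the cubic part to that line (v = 0) leaves -3*u**3 ≠ 0, so f is not divisible by v and the branch is v² ≈ 3*u**3 to lowest order — this is a cusp.
Classification: cusp.


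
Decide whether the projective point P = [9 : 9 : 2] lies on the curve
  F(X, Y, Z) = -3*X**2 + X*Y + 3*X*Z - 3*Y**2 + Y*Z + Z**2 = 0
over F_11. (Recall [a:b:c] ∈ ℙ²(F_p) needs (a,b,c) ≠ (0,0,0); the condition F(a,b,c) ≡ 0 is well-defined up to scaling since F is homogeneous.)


F(9,9,2) ≡ 1 (mod 11); P is NOT on the curve.

Evaluate F(9, 9, 2) term-by-term (mod 11).
  -3*X**2 ↦ -3·81·1·1 = -243
  X*Y ↦ 1·9·9·1 = 81
  3*X*Z ↦ 3·9·1·2 = 54
  -3*Y**2 ↦ -3·1·81·1 = -243
  Y*Z ↦ 1·1·9·2 = 18
  Z**2 ↦ 1·1·1·4 = 4
Sum: F(9, 9, 2) = (-243) + (81) + (54) + (-243) + (18) + (4) = -329.
Reducing mod 11: -329 ≡ 1 (mod 11).
Since F(a, b, c) ≡ 1 ≠ 0 (mod 11), P does NOT lie on the curve.


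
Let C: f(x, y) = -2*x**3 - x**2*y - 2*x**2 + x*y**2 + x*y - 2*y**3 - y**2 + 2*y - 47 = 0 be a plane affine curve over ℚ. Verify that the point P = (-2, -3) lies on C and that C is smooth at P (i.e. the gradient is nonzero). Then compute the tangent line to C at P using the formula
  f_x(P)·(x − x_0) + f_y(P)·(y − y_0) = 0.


Tangent line at P: -22*x - 40*y - 164 = 0.

Step 1: f(-2, -3) = 0, so P lies on C.
Step 2: partial derivatives
  f_x(x, y) = -6*x**2 - 2*x*y - 4*x + y**2 + y, f_y(x, y) = -x**2 + 2*x*y + x - 6*y**2 - 2*y + 2.
  f_x(P) = -22, f_y(P) = -40 (gradient nonzero, so P is smooth).
Step 3: tangent line at P: -22·(x − -2) + -40·(y − -3) = 0.
Expanding: -22*x - 40*y - 164 = 0.


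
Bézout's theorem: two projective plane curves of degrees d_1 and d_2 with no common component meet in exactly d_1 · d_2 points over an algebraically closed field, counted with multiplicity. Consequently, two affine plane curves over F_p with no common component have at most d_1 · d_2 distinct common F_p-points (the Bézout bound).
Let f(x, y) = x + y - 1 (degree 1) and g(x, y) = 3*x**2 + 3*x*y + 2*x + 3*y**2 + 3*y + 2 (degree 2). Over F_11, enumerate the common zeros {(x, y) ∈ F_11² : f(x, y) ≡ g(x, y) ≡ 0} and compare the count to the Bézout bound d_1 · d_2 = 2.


Common zeros: ∅; count = 0; Bézout bound = 2.

deg(f) = 1, deg(g) = 2, so Bézout bound = 2.
Scan x ∈ F_11. For each x, list the y ∈ F_11 with f(x, y) ≡ 0 and those with g(x, y) ≡ 0 (mod 11); the common zeros in that column are the intersection.
  x = 0: f ≡ 0 at y ∈ {1}; g ≡ 0 at y ∈ ∅; common: ∅.
  x = 1: f ≡ 0 at y ∈ {0}; g ≡ 0 at y ∈ ∅; common: ∅.
  x = 2: f ≡ 0 at y ∈ {10}; g ≡ 0 at y ∈ ∅; common: ∅.
  x = 3: f ≡ 0 at y ∈ {9}; g ≡ 0 at y ∈ ∅; common: ∅.
  x = 4: f ≡ 0 at y ∈ {8}; g ≡ 0 at y ∈ ∅; common: ∅.
  x = 5: f ≡ 0 at y ∈ {7}; g ≡ 0 at y ∈ ∅; common: ∅.
  x = 6: f ≡ 0 at y ∈ {6}; g ≡ 0 at y ∈ {2}; common: ∅.
  x = 7: f ≡ 0 at y ∈ {5}; g ≡ 0 at y ∈ ∅; common: ∅.
  x = 8: f ≡ 0 at y ∈ {4}; g ≡ 0 at y ∈ ∅; common: ∅.
  x = 9: f ≡ 0 at y ∈ {3}; g ≡ 0 at y ∈ ∅; common: ∅.
  x = 10: f ≡ 0 at y ∈ {2}; g ≡ 0 at y ∈ ∅; common: ∅.
Collecting: common zeros = ∅, so the count is 0.
Comparison with the Bézout bound: 0 ≤ 2 = deg(f)·deg(g), as expected for curves with no common component (the affine F_11-count falls short of the bound because intersections may lie at infinity, over extension fields, or carry multiplicity).


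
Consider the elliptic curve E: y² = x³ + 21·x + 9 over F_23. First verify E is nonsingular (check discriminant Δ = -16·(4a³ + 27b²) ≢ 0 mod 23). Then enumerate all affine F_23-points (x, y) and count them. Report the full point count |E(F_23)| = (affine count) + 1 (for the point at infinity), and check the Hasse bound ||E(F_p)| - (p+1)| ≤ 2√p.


Affine points = {(0, 3), (0, 20), (1, 10), (1, 13), (2, 6), (2, 17), (5, 3), (5, 20), (6, 11), (6, 12), (7, 4), (7, 19), (10, 0), (13, 8), (13, 15), (16, 5), (16, 18), (17, 9), (17, 14), (18, 3), (18, 20)}; affine count = 21; |E(F_23)| = 22.

Discriminant check: Δ ∝ 4a³ + 27b² = 4·21³ + 27·9² = 4·9261 + 27·81 ≡ 16 (mod 23). Nonzero ⇒ E is nonsingular.
For each x ∈ F_23, compute rhs = x³ + 21·x + 9 mod 23, then count y ∈ F_23 with y² ≡ rhs.
  x = 0: rhs = 9, matching y values: 3, 20 (2 points).
  x = 1: rhs = 8, matching y values: 10, 13 (2 points).
  x = 2: rhs = 13, matching y values: 6, 17 (2 points).
  x = 3: rhs = 7, matching y values: none (0 points).
  x = 4: rhs = 19, matching y values: none (0 points).
  x = 5: rhs = 9, matching y values: 3, 20 (2 points).
  x = 6: rhs = 6, matching y values: 11, 12 (2 points).
  x = 7: rhs = 16, matching y values: 4, 19 (2 points).
  x = 8: rhs = 22, matching y values: none (0 points).
  x = 9: rhs = 7, matching y values: none (0 points).
  x = 10: rhs = 0, matching y values: 0 (1 points).
  x = 11: rhs = 7, matching y values: none (0 points).
  x = 12: rhs = 11, matching y values: none (0 points).
  x = 13: rhs = 18, matching y values: 8, 15 (2 points).
  x = 14: rhs = 11, matching y values: none (0 points).
  x = 15: rhs = 19, matching y values: none (0 points).
  x = 16: rhs = 2, matching y values: 5, 18 (2 points).
  x = 17: rhs = 12, matching y values: 9, 14 (2 points).
  x = 18: rhs = 9, matching y values: 3, 20 (2 points).
  x = 19: rhs = 22, matching y values: none (0 points).
  x = 20: rhs = 11, matching y values: none (0 points).
  x = 21: rhs = 5, matching y values: none (0 points).
  x = 22: rhs = 10, matching y values: none (0 points).
Total affine count: 21.
Full point count |E(F_23)| = 21 + 1 = 22.
Hasse bound: |22 − (23+1)| = |-2| = 2 ≤ 2√23 ≈ 9.5917 ✓.


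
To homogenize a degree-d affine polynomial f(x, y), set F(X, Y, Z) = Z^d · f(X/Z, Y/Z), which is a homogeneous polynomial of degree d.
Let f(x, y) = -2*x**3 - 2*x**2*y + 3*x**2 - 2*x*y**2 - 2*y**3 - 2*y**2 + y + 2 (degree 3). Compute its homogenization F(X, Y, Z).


F(X, Y, Z) = -2*X**3 - 2*X**2*Y + 3*X**2*Z - 2*X*Y**2 - 2*Y**3 - 2*Y**2*Z + Y*Z**2 + 2*Z**3

deg(f) = 3.
Substitute x = X/Z, y = Y/Z into f, then multiply by Z^3.
  monomial -2·x^3·y^0 ↦ -2·X^3·Y^0·Z^0.
  monomial -2·x^2·y^1 ↦ -2·X^2·Y^1·Z^0.
  monomial 3·x^2·y^0 ↦ 3·X^2·Y^0·Z^1.
  monomial -2·x^1·y^2 ↦ -2·X^1·Y^2·Z^0.
  monomial -2·x^0·y^3 ↦ -2·X^0·Y^3·Z^0.
  monomial -2·x^0·y^2 ↦ -2·X^0·Y^2·Z^1.
  monomial 1·x^0·y^1 ↦ 1·X^0·Y^1·Z^2.
  monomial 2·x^0·y^0 ↦ 2·X^0·Y^0·Z^3.
Collecting: F(X, Y, Z) = -2*X**3 - 2*X**2*Y + 3*X**2*Z - 2*X*Y**2 - 2*Y**3 - 2*Y**2*Z + Y*Z**2 + 2*Z**3.


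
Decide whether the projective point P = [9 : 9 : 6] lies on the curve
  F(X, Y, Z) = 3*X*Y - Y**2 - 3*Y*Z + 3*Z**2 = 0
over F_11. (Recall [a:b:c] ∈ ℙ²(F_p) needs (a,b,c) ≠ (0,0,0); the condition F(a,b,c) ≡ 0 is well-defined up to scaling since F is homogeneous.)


F(9,9,6) ≡ 9 (mod 11); P is NOT on the curve.

Evaluate F(9, 9, 6) term-by-term (mod 11).
  3*X*Y ↦ 3·9·9·1 = 243
  -Y**2 ↦ -1·1·81·1 = -81
  -3*Y*Z ↦ -3·1·9·6 = -162
  3*Z**2 ↦ 3·1·1·36 = 108
Sum: F(9, 9, 6) = (243) + (-81) + (-162) + (108) = 108.
Reducing mod 11: 108 ≡ 9 (mod 11).
Since F(a, b, c) ≡ 9 ≠ 0 (mod 11), P does NOT lie on the curve.


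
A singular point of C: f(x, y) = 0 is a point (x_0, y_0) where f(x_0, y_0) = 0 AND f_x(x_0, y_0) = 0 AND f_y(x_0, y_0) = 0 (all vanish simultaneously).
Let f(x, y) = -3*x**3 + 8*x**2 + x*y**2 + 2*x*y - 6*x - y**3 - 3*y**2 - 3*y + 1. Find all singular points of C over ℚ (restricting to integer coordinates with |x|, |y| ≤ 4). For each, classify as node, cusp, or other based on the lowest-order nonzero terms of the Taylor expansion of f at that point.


Singular points: {(1, -1)}; classification: node.

Compute partial derivatives:
  f_x = -9*x**2 + 16*x + y**2 + 2*y - 6.
  f_y = 2*x*y + 2*x - 3*y**2 - 6*y - 3.
Scan x_0 ∈ {−4, ..., 4}. For each x_0, f_y(x_0, y) is a polynomial in y; find its integer roots y ∈ {−4, ..., 4}, then test f_x and f at those candidates.
  x = -4: f_y(-4, y) = -3*y**2 - 14*y - 11; vanishes at y ∈ {-1}. (-4, -1): f_x = -215 ≠ 0.
  x = -3: f_y(-3, y) = -3*y**2 - 12*y - 9; vanishes at y ∈ {-3, -1}. (-3, -3): f_x = -132 ≠ 0; (-3, -1): f_x = -136 ≠ 0.
  x = -2: f_y(-2, y) = -3*y**2 - 10*y - 7; vanishes at y ∈ {-1}. (-2, -1): f_x = -75 ≠ 0.
  x = -1: f_y(-1, y) = -3*y**2 - 8*y - 5; vanishes at y ∈ {-1}. (-1, -1): f_x = -32 ≠ 0.
  x = 0: f_y(0, y) = -3*y**2 - 6*y - 3; vanishes at y ∈ {-1}. (0, -1): f_x = -7 ≠ 0.
  x = 1: f_y(1, y) = -3*y**2 - 4*y - 1; vanishes at y ∈ {-1}. (1, -1): f_x = 0, f = 0 — SINGULAR.
  x = 2: f_y(2, y) = -3*y**2 - 2*y + 1; vanishes at y ∈ {-1}. (2, -1): f_x = -11 ≠ 0.
  x = 3: f_y(3, y) = 3 - 3*y**2; vanishes at y ∈ {-1, 1}. (3, -1): f_x = -40 ≠ 0; (3, 1): f_x = -36 ≠ 0.
  x = 4: f_y(4, y) = -3*y**2 + 2*y + 5; vanishes at y ∈ {-1}. (4, -1): f_x = -87 ≠ 0.
Only singular point on the grid: (1, -1).
Classify: substitute x = 1 + u, y = -1 + v and expand: f = -3*u**3 - u**2 + u*v**2 - v**3 + v**2.
No constant or linear terms (consistent with a singular point). Quadratic part: -u**2 + v**2. Cubic part: -3*u**3 + u*v**2 - v**3.
The quadratic part v**2 - u**2 = (v − u)(v + u) splits into two distinct linear factors, so there are two distinct tangent lines y − -1 = ±(x − 1) — this is a node (ordinary double point).
Classification: node.


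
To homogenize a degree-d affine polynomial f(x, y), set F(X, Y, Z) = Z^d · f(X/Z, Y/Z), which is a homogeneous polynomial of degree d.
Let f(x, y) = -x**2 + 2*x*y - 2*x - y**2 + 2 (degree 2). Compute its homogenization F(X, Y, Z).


F(X, Y, Z) = -X**2 + 2*X*Y - 2*X*Z - Y**2 + 2*Z**2

deg(f) = 2.
Substitute x = X/Z, y = Y/Z into f, then multiply by Z^2.
  monomial -1·x^2·y^0 ↦ -1·X^2·Y^0·Z^0.
  monomial 2·x^1·y^1 ↦ 2·X^1·Y^1·Z^0.
  monomial -2·x^1·y^0 ↦ -2·X^1·Y^0·Z^1.
  monomial -1·x^0·y^2 ↦ -1·X^0·Y^2·Z^0.
  monomial 2·x^0·y^0 ↦ 2·X^0·Y^0·Z^2.
Collecting: F(X, Y, Z) = -X**2 + 2*X*Y - 2*X*Z - Y**2 + 2*Z**2.


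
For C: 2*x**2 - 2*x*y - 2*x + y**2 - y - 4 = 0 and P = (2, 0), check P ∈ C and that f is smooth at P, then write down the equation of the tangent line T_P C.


Tangent line at P: 6*x - 5*y - 12 = 0.

Step 1: f(2, 0) = 0, so P lies on C.
Step 2: partial derivatives
  f_x(x, y) = 4*x - 2*y - 2, f_y(x, y) = -2*x + 2*y - 1.
  f_x(P) = 6, f_y(P) = -5 (gradient nonzero, so P is smooth).
Step 3: tangent line at P: 6·(x − 2) + -5·(y − 0) = 0.
Expanding: 6*x - 5*y - 12 = 0.


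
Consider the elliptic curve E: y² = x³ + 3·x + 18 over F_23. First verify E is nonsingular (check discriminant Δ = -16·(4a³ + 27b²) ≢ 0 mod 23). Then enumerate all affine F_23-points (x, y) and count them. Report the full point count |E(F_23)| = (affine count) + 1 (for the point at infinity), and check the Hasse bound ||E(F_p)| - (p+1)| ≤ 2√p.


Affine points = {(0, 8), (0, 15), (2, 3), (2, 20), (3, 10), (3, 13), (4, 5), (4, 18), (8, 5), (8, 18), (10, 6), (10, 17), (11, 5), (11, 18), (13, 0), (18, 4), (18, 19), (21, 2), (21, 21)}; affine count = 19; |E(F_23)| = 20.

Discriminant check: Δ ∝ 4a³ + 27b² = 4·3³ + 27·18² = 4·27 + 27·324 ≡ 1 (mod 23). Nonzero ⇒ E is nonsingular.
For each x ∈ F_23, compute rhs = x³ + 3·x + 18 mod 23, then count y ∈ F_23 with y² ≡ rhs.
  x = 0: rhs = 18, matching y values: 8, 15 (2 points).
  x = 1: rhs = 22, matching y values: none (0 points).
  x = 2: rhs = 9, matching y values: 3, 20 (2 points).
  x = 3: rhs = 8, matching y values: 10, 13 (2 points).
  x = 4: rhs = 2, matching y values: 5, 18 (2 points).
  x = 5: rhs = 20, matching y values: none (0 points).
  x = 6: rhs = 22, matching y values: none (0 points).
  x = 7: rhs = 14, matching y values: none (0 points).
  x = 8: rhs = 2, matching y values: 5, 18 (2 points).
  x = 9: rhs = 15, matching y values: none (0 points).
  x = 10: rhs = 13, matching y values: 6, 17 (2 points).
  x = 11: rhs = 2, matching y values: 5, 18 (2 points).
  x = 12: rhs = 11, matching y values: none (0 points).
  x = 13: rhs = 0, matching y values: 0 (1 points).
  x = 14: rhs = 21, matching y values: none (0 points).
  x = 15: rhs = 11, matching y values: none (0 points).
  x = 16: rhs = 22, matching y values: none (0 points).
  x = 17: rhs = 14, matching y values: none (0 points).
  x = 18: rhs = 16, matching y values: 4, 19 (2 points).
  x = 19: rhs = 11, matching y values: none (0 points).
  x = 20: rhs = 5, matching y values: none (0 points).
  x = 21: rhs = 4, matching y values: 2, 21 (2 points).
  x = 22: rhs = 14, matching y values: none (0 points).
Total affine count: 19.
Full point count |E(F_23)| = 19 + 1 = 20.
Hasse bound: |20 − (23+1)| = |-4| = 4 ≤ 2√23 ≈ 9.5917 ✓.


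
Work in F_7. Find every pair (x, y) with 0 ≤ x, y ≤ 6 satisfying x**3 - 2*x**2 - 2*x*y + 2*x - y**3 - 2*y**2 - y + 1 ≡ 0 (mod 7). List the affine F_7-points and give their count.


Affine F_7-points: {(2, 2), (3, 2), (4, 2), (4, 4), (4, 6)}; count = 5.

For each of the 49 pairs (x, y) ∈ F_7², evaluate f(x, y) mod 7. Record the zeros.
  x = 0: [0↦1, 1↦4, 2↦4, 3↦2, 4↦6, 5↦3, 6↦1]  zeros at y ∈ ∅
  x = 1: [0↦2, 1↦3, 2↦1, 3↦4, 4↦6, 5↦1, 6↦4]  zeros at y ∈ ∅
  x = 2: [0↦5, 1↦4, 2↦0, 3↦1, 4↦1, 5↦1, 6↦2]  zeros at y ∈ {2}
  x = 3: [0↦2, 1↦6, 2↦0, 3↦6, 4↦4, 5↦2, 6↦1]  zeros at y ∈ {2}
  x = 4: [0↦6, 1↦1, 2↦0, 3↦4, 4↦0, 5↦3, 6↦0]  zeros at y ∈ {2, 4, 6}
  x = 5: [0↦2, 1↦2, 2↦6, 3↦1, 4↦2, 5↦3, 6↦5]  zeros at y ∈ ∅
  x = 6: [0↦3, 1↦1, 2↦3, 3↦3, 4↦2, 5↦1, 6↦1]  zeros at y ∈ ∅
Collecting zeros: affine points = {(2, 2), (3, 2), (4, 2), (4, 4), (4, 6)}.
Total count |C(F_7)_aff| = 5.


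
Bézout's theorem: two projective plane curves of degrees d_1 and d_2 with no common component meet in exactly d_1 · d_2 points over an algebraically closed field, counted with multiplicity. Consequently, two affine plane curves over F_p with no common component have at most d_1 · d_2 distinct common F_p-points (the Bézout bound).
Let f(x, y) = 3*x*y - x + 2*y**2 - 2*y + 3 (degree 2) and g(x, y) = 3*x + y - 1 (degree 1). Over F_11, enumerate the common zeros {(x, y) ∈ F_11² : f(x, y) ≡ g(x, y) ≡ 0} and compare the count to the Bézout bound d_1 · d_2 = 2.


Common zeros: ∅; count = 0; Bézout bound = 2.

deg(f) = 2, deg(g) = 1, so Bézout bound = 2.
Scan x ∈ F_11. For each x, list the y ∈ F_11 with f(x, y) ≡ 0 and those with g(x, y) ≡ 0 (mod 11); the common zeros in that column are the intersection.
  x = 0: f ≡ 0 at y ∈ ∅; g ≡ 0 at y ∈ {1}; common: ∅.
  x = 1: f ≡ 0 at y ∈ ∅; g ≡ 0 at y ∈ {9}; common: ∅.
  x = 2: f ≡ 0 at y ∈ ∅; g ≡ 0 at y ∈ {6}; common: ∅.
  x = 3: f ≡ 0 at y ∈ {0, 2}; g ≡ 0 at y ∈ {3}; common: ∅.
  x = 4: f ≡ 0 at y ∈ {1, 5}; g ≡ 0 at y ∈ {0}; common: ∅.
  x = 5: f ≡ 0 at y ∈ {3, 7}; g ≡ 0 at y ∈ {8}; common: ∅.
  x = 6: f ≡ 0 at y ∈ {6, 8}; g ≡ 0 at y ∈ {5}; common: ∅.
  x = 7: f ≡ 0 at y ∈ ∅; g ≡ 0 at y ∈ {2}; common: ∅.
  x = 8: f ≡ 0 at y ∈ ∅; g ≡ 0 at y ∈ {10}; common: ∅.
  x = 9: f ≡ 0 at y ∈ ∅; g ≡ 0 at y ∈ {7}; common: ∅.
  x = 10: f ≡ 0 at y ∈ {9, 10}; g ≡ 0 at y ∈ {4}; common: ∅.
Collecting: common zeros = ∅, so the count is 0.
Comparison with the Bézout bound: 0 ≤ 2 = deg(f)·deg(g), as expected for curves with no common component (the affine F_11-count falls short of the bound because intersections may lie at infinity, over extension fields, or carry multiplicity).


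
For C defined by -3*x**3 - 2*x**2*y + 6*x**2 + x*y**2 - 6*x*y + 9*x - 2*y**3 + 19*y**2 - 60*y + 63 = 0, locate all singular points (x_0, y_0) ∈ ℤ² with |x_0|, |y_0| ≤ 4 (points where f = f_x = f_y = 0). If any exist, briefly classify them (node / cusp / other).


Singular points: {(0, 3)}; classification: cusp.

Compute partial derivatives:
  f_x = -9*x**2 - 4*x*y + 12*x + y**2 - 6*y + 9.
  f_y = -2*x**2 + 2*x*y - 6*x - 6*y**2 + 38*y - 60.
Scan x_0 ∈ {−4, ..., 4}. For each x_0, f_y(x_0, y) is a polynomial in y; find its integer roots y ∈ {−4, ..., 4}, then test f_x and f at those candidates.
  x = -4: f_y(-4, y) = -6*y**2 + 30*y - 68; no integer root y with |y| ≤ 4.
  x = -3: f_y(-3, y) = -6*y**2 + 32*y - 60; no integer root y with |y| ≤ 4.
  x = -2: f_y(-2, y) = -6*y**2 + 34*y - 56; no integer root y with |y| ≤ 4.
  x = -1: f_y(-1, y) = -6*y**2 + 36*y - 56; no integer root y with |y| ≤ 4.
  x = 0: f_y(0, y) = -6*y**2 + 38*y - 60; vanishes at y ∈ {3}. (0, 3): f_x = 0, f = 0 — SINGULAR.
  x = 1: f_y(1, y) = -6*y**2 + 40*y - 68; no integer root y with |y| ≤ 4.
  x = 2: f_y(2, y) = -6*y**2 + 42*y - 80; no integer root y with |y| ≤ 4.
  x = 3: f_y(3, y) = -6*y**2 + 44*y - 96; no integer root y with |y| ≤ 4.
  x = 4: f_y(4, y) = -6*y**2 + 46*y - 116; no integer root y with |y| ≤ 4.
Only singular point on the grid: (0, 3).
Classify: substitute x = 0 + u, y = 3 + v and expand: f = -3*u**3 - 2*u**2*v + u*v**2 - 2*v**3 + v**2.
No constant or linear terms (consistent with a singular point). Quadratic part: v**2. Cubic part: -3*u**3 - 2*u**2*v + u*v**2 - 2*v**3.
The quadratic part v**2 is a perfect square, so there is a single (double) tangent line v = 0, i.e. y = 3. Restricting the cubic part to that line (v = 0) leaves -3*u**3 ≠ 0, so f is not divisible by v and the branch is v² ≈ 3*u**3 to lowest order — this is a cusp.
Classification: cusp.


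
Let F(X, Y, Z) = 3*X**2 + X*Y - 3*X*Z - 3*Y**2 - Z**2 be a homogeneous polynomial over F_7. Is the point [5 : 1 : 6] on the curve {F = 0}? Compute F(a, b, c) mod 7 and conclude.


F(5,1,6) ≡ 0 (mod 7); P is on the curve.

Evaluate F(5, 1, 6) term-by-term (mod 7).
  3*X**2 ↦ 3·25·1·1 = 75
  X*Y ↦ 1·5·1·1 = 5
  -3*X*Z ↦ -3·5·1·6 = -90
  -3*Y**2 ↦ -3·1·1·1 = -3
  -Z**2 ↦ -1·1·1·36 = -36
Sum: F(5, 1, 6) = (75) + (5) + (-90) + (-3) + (-36) = -49.
Reducing mod 7: -49 ≡ 0 (mod 7).
Since F(a, b, c) ≡ 0 (mod 7), P lies on the curve.


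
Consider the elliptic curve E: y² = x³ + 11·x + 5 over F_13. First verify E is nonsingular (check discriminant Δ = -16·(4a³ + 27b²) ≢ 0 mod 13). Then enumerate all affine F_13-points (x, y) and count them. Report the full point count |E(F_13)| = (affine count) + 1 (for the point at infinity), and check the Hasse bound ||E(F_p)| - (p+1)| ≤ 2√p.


Affine points = {(1, 2), (1, 11), (2, 3), (2, 10), (3, 0), (4, 3), (4, 10), (5, 4), (5, 9), (6, 1), (6, 12), (7, 3), (7, 10), (9, 1), (9, 12), (10, 6), (10, 7), (11, 1), (11, 12)}; affine count = 19; |E(F_13)| = 20.

Discriminant check: Δ ∝ 4a³ + 27b² = 4·11³ + 27·5² = 4·1331 + 27·25 ≡ 6 (mod 13). Nonzero ⇒ E is nonsingular.
For each x ∈ F_13, compute rhs = x³ + 11·x + 5 mod 13, then count y ∈ F_13 with y² ≡ rhs.
  x = 0: rhs = 5, matching y values: none (0 points).
  x = 1: rhs = 4, matching y values: 2, 11 (2 points).
  x = 2: rhs = 9, matching y values: 3, 10 (2 points).
  x = 3: rhs = 0, matching y values: 0 (1 points).
  x = 4: rhs = 9, matching y values: 3, 10 (2 points).
  x = 5: rhs = 3, matching y values: 4, 9 (2 points).
  x = 6: rhs = 1, matching y values: 1, 12 (2 points).
  x = 7: rhs = 9, matching y values: 3, 10 (2 points).
  x = 8: rhs = 7, matching y values: none (0 points).
  x = 9: rhs = 1, matching y values: 1, 12 (2 points).
  x = 10: rhs = 10, matching y values: 6, 7 (2 points).
  x = 11: rhs = 1, matching y values: 1, 12 (2 points).
  x = 12: rhs = 6, matching y values: none (0 points).
Total affine count: 19.
Full point count |E(F_13)| = 19 + 1 = 20.
Hasse bound: |20 − (13+1)| = |6| = 6 ≤ 2√13 ≈ 7.2111 ✓.


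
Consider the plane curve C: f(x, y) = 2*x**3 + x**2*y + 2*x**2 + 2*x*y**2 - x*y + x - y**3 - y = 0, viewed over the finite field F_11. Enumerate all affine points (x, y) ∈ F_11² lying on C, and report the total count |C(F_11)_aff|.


Affine F_11-points: {(0, 0), (3, 10), (4, 3), (5, 10), (6, 1), (7, 5), (8, 8), (8, 9), (8, 10)}; count = 9.

For each of the 121 pairs (x, y) ∈ F_11², evaluate f(x, y) mod 11. Record the zeros.
  x = 0: [0↦0, 1↦9, 2↦1, 3↦3, 4↦9, 5↦2, 6↦9, 7↦2, 8↦8, 9↦10, 10↦2]  zeros at y ∈ {0}
  x = 1: [0↦5, 1↦5, 2↦3, 3↦4, 4↦2, 5↦2, 6↦9, 7↦6, 8↦9, 9↦1, 10↦9]  zeros at y ∈ ∅
  x = 2: [0↦4, 1↦8, 2↦3, 3↦5, 4↦8, 5↦6, 6↦4, 7↦7, 8↦9, 9↦4, 10↦8]  zeros at y ∈ ∅
  x = 3: [0↦9, 1↦8, 2↦2, 3↦7, 4↦6, 5↦4, 6↦6, 7↦6, 8↦9, 9↦9, 10↦0]  zeros at y ∈ {10}
  x = 4: [0↦10, 1↦6, 2↦1, 3↦0, 4↦8, 5↦8, 6↦5, 7↦4, 8↦10, 9↦6, 10↦8]  zeros at y ∈ {3}
  x = 5: [0↦8, 1↦3, 2↦1, 3↦7, 4↦4, 5↦8, 6↦2, 7↦2, 8↦2, 9↦7, 10↦0]  zeros at y ∈ {10}
  x = 6: [0↦4, 1↦0, 2↦3, 3↦7, 4↦6, 5↦5, 6↦9, 7↦1, 8↦8, 9↦2, 10↦10]  zeros at y ∈ {1}
  x = 7: [0↦10, 1↦9, 2↦8, 3↦1, 4↦4, 5↦0, 6↦5, 7↦2, 8↦7, 9↦3, 10↦6]  zeros at y ∈ {5}
  x = 8: [0↦5, 1↦9, 2↦6, 3↦1, 4↦10, 5↦5, 6↦2, 7↦6, 8↦0, 9↦0, 10↦0]  zeros at y ∈ {8, 9, 10}
  x = 9: [0↦1, 1↦1, 2↦9, 3↦8, 4↦3, 5↦10, 6↦1, 7↦3, 8↦10, 9↦5, 10↦4]  zeros at y ∈ ∅
  x = 10: [0↦10, 1↦8, 2↦7, 3↦1, 4↦6, 5↦5, 6↦3, 7↦5, 8↦5, 9↦8, 10↦8]  zeros at y ∈ ∅
Collecting zeros: affine points = {(0, 0), (3, 10), (4, 3), (5, 10), (6, 1), (7, 5), (8, 8), (8, 9), (8, 10)}.
Total count |C(F_11)_aff| = 9.


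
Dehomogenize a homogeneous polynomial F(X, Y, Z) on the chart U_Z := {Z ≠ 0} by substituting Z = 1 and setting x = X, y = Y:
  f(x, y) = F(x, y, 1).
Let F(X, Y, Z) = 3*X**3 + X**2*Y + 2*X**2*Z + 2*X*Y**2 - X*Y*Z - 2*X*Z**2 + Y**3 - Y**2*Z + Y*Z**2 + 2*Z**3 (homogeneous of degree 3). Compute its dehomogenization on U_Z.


f(x, y) = 3*x**3 + x**2*y + 2*x**2 + 2*x*y**2 - x*y - 2*x + y**3 - y**2 + y + 2

On U_Z we set Z = 1. Each monomial c·X^i·Y^j·Z^k in F becomes c·x^i·y^j·1^k = c·x^i·y^j.
Substituting Z = 1: F(X, Y, 1) = 3*x**3 + x**2*y + 2*x**2 + 2*x*y**2 - x*y - 2*x + y**3 - y**2 + y + 2.
Note: deg(f) ≤ deg(F) = 3; strict inequality happens when F is divisible by Z (lost terms).


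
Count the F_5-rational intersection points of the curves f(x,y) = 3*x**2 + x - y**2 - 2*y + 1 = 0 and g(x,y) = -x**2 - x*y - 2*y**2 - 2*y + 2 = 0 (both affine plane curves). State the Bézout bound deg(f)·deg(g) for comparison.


Common zeros: ∅; count = 0; Bézout bound = 4.

deg(f) = 2, deg(g) = 2, so Bézout bound = 4.
Scan x ∈ F_5. For each x, list the y ∈ F_5 with f(x, y) ≡ 0 and those with g(x, y) ≡ 0 (mod 5); the common zeros in that column are the intersection.
  x = 0: f ≡ 0 at y ∈ ∅; g ≡ 0 at y ∈ {2}; common: ∅.
  x = 1: f ≡ 0 at y ∈ {0, 3}; g ≡ 0 at y ∈ ∅; common: ∅.
  x = 2: f ≡ 0 at y ∈ {0, 3}; g ≡ 0 at y ∈ {4}; common: ∅.
  x = 3: f ≡ 0 at y ∈ ∅; g ≡ 0 at y ∈ {2, 3}; common: ∅.
  x = 4: f ≡ 0 at y ∈ {1, 2}; g ≡ 0 at y ∈ {3, 4}; common: ∅.
Collecting: common zeros = ∅, so the count is 0.
Comparison with the Bézout bound: 0 ≤ 4 = deg(f)·deg(g), as expected for curves with no common component (the affine F_5-count falls short of the bound because intersections may lie at infinity, over extension fields, or carry multiplicity).


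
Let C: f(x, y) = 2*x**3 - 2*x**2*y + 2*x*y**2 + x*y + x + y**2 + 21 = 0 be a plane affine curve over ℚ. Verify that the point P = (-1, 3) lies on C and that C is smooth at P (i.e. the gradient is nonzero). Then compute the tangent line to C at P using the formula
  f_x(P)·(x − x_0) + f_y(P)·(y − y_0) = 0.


Tangent line at P: 40*x - 9*y + 67 = 0.

Step 1: f(-1, 3) = 0, so P lies on C.
Step 2: partial derivatives
  f_x(x, y) = 6*x**2 - 4*x*y + 2*y**2 + y + 1, f_y(x, y) = -2*x**2 + 4*x*y + x + 2*y.
  f_x(P) = 40, f_y(P) = -9 (gradient nonzero, so P is smooth).
Step 3: tangent line at P: 40·(x − -1) + -9·(y − 3) = 0.
Expanding: 40*x - 9*y + 67 = 0.


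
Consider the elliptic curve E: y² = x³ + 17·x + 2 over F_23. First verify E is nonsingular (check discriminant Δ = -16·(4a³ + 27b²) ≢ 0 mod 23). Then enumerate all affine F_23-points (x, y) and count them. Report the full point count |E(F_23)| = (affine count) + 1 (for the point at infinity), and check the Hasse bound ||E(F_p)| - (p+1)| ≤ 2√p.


Affine points = {(0, 5), (0, 18), (7, 2), (7, 21), (8, 11), (8, 12), (11, 5), (11, 18), (12, 5), (12, 18), (16, 0), (17, 11), (17, 12), (19, 10), (19, 13), (20, 4), (20, 19), (21, 11), (21, 12)}; affine count = 19; |E(F_23)| = 20.

Discriminant check: Δ ∝ 4a³ + 27b² = 4·17³ + 27·2² = 4·4913 + 27·4 ≡ 3 (mod 23). Nonzero ⇒ E is nonsingular.
For each x ∈ F_23, compute rhs = x³ + 17·x + 2 mod 23, then count y ∈ F_23 with y² ≡ rhs.
  x = 0: rhs = 2, matching y values: 5, 18 (2 points).
  x = 1: rhs = 20, matching y values: none (0 points).
  x = 2: rhs = 21, matching y values: none (0 points).
  x = 3: rhs = 11, matching y values: none (0 points).
  x = 4: rhs = 19, matching y values: none (0 points).
  x = 5: rhs = 5, matching y values: none (0 points).
  x = 6: rhs = 21, matching y values: none (0 points).
  x = 7: rhs = 4, matching y values: 2, 21 (2 points).
  x = 8: rhs = 6, matching y values: 11, 12 (2 points).
  x = 9: rhs = 10, matching y values: none (0 points).
  x = 10: rhs = 22, matching y values: none (0 points).
  x = 11: rhs = 2, matching y values: 5, 18 (2 points).
  x = 12: rhs = 2, matching y values: 5, 18 (2 points).
  x = 13: rhs = 5, matching y values: none (0 points).
  x = 14: rhs = 17, matching y values: none (0 points).
  x = 15: rhs = 21, matching y values: none (0 points).
  x = 16: rhs = 0, matching y values: 0 (1 points).
  x = 17: rhs = 6, matching y values: 11, 12 (2 points).
  x = 18: rhs = 22, matching y values: none (0 points).
  x = 19: rhs = 8, matching y values: 10, 13 (2 points).
  x = 20: rhs = 16, matching y values: 4, 19 (2 points).
  x = 21: rhs = 6, matching y values: 11, 12 (2 points).
  x = 22: rhs = 7, matching y values: none (0 points).
Total affine count: 19.
Full point count |E(F_23)| = 19 + 1 = 20.
Hasse bound: |20 − (23+1)| = |-4| = 4 ≤ 2√23 ≈ 9.5917 ✓.


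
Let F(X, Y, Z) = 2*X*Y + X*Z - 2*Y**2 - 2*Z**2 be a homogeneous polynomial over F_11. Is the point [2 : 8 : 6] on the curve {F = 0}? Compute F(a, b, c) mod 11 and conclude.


F(2,8,6) ≡ 9 (mod 11); P is NOT on the curve.

Evaluate F(2, 8, 6) term-by-term (mod 11).
  2*X*Y ↦ 2·2·8·1 = 32
  X*Z ↦ 1·2·1·6 = 12
  -2*Y**2 ↦ -2·1·64·1 = -128
  -2*Z**2 ↦ -2·1·1·36 = -72
Sum: F(2, 8, 6) = (32) + (12) + (-128) + (-72) = -156.
Reducing mod 11: -156 ≡ 9 (mod 11).
Since F(a, b, c) ≡ 9 ≠ 0 (mod 11), P does NOT lie on the curve.


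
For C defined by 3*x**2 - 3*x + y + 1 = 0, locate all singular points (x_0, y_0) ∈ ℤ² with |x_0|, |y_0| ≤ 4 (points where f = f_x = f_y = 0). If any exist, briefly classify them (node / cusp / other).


No singular points in the scanned grid; C is smooth there.

Compute partial derivatives:
  f_x = 6*x - 3.
  f_y = 1.
f_y = 1 is a nonzero constant, so f_y never vanishes: no point (x, y) can satisfy f = f_x = f_y = 0. In particular no (x, y) ∈ {−4, ..., 4}² is singular; the curve is smooth.


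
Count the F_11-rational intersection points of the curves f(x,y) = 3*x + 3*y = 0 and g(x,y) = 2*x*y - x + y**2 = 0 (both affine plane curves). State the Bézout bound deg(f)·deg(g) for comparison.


Common zeros: {(0, 0), (10, 1)}; count = 2; Bézout bound = 2.

deg(f) = 1, deg(g) = 2, so Bézout bound = 2.
Scan x ∈ F_11. For each x, list the y ∈ F_11 with f(x, y) ≡ 0 and those with g(x, y) ≡ 0 (mod 11); the common zeros in that column are the intersection.
  x = 0: f ≡ 0 at y ∈ {0}; g ≡ 0 at y ∈ {0}; common: {0}.
  x = 1: f ≡ 0 at y ∈ {10}; g ≡ 0 at y ∈ ∅; common: ∅.
  x = 2: f ≡ 0 at y ∈ {9}; g ≡ 0 at y ∈ ∅; common: ∅.
  x = 3: f ≡ 0 at y ∈ {8}; g ≡ 0 at y ∈ {7, 9}; common: ∅.
  x = 4: f ≡ 0 at y ∈ {7}; g ≡ 0 at y ∈ {4, 10}; common: ∅.
  x = 5: f ≡ 0 at y ∈ {6}; g ≡ 0 at y ∈ ∅; common: ∅.
  x = 6: f ≡ 0 at y ∈ {5}; g ≡ 0 at y ∈ {2, 8}; common: ∅.
  x = 7: f ≡ 0 at y ∈ {4}; g ≡ 0 at y ∈ {3, 5}; common: ∅.
  x = 8: f ≡ 0 at y ∈ {3}; g ≡ 0 at y ∈ ∅; common: ∅.
  x = 9: f ≡ 0 at y ∈ {2}; g ≡ 0 at y ∈ ∅; common: ∅.
  x = 10: f ≡ 0 at y ∈ {1}; g ≡ 0 at y ∈ {1}; common: {1}.
Collecting: common zeros = {(0, 0), (10, 1)}, so the count is 2.
Comparison with the Bézout bound: 2 ≤ 2 = deg(f)·deg(g), as expected for curves with no common component (the bound is attained).


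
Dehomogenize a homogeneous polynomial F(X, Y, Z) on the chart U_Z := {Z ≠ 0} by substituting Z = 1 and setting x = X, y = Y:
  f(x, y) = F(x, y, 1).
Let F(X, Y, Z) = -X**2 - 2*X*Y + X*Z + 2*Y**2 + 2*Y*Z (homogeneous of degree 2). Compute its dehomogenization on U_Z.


f(x, y) = -x**2 - 2*x*y + x + 2*y**2 + 2*y

On U_Z we set Z = 1. Each monomial c·X^i·Y^j·Z^k in F becomes c·x^i·y^j·1^k = c·x^i·y^j.
Substituting Z = 1: F(X, Y, 1) = -x**2 - 2*x*y + x + 2*y**2 + 2*y.
Note: deg(f) ≤ deg(F) = 2; strict inequality happens when F is divisible by Z (lost terms).


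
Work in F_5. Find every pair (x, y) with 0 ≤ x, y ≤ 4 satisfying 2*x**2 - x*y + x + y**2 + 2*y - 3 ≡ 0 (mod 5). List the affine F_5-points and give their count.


Affine F_5-points: {(0, 1), (0, 2), (1, 0), (1, 4), (3, 2), (3, 4)}; count = 6.

For each of the 25 pairs (x, y) ∈ F_5², evaluate f(x, y) mod 5. Record the zeros.
  x = 0: [0↦2, 1↦0, 2↦0, 3↦2, 4↦1]  zeros at y ∈ {1, 2}
  x = 1: [0↦0, 1↦2, 2↦1, 3↦2, 4↦0]  zeros at y ∈ {0, 4}
  x = 2: [0↦2, 1↦3, 2↦1, 3↦1, 4↦3]  zeros at y ∈ ∅
  x = 3: [0↦3, 1↦3, 2↦0, 3↦4, 4↦0]  zeros at y ∈ {2, 4}
  x = 4: [0↦3, 1↦2, 2↦3, 3↦1, 4↦1]  zeros at y ∈ ∅
Collecting zeros: affine points = {(0, 1), (0, 2), (1, 0), (1, 4), (3, 2), (3, 4)}.
Total count |C(F_5)_aff| = 6.


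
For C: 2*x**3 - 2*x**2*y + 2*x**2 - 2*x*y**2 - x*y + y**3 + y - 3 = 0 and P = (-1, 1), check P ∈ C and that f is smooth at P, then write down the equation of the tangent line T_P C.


Tangent line at P: 3*x + 7*y - 4 = 0.

Step 1: f(-1, 1) = 0, so P lies on C.
Step 2: partial derivatives
  f_x(x, y) = 6*x**2 - 4*x*y + 4*x - 2*y**2 - y, f_y(x, y) = -2*x**2 - 4*x*y - x + 3*y**2 + 1.
  f_x(P) = 3, f_y(P) = 7 (gradient nonzero, so P is smooth).
Step 3: tangent line at P: 3·(x − -1) + 7·(y − 1) = 0.
Expanding: 3*x + 7*y - 4 = 0.


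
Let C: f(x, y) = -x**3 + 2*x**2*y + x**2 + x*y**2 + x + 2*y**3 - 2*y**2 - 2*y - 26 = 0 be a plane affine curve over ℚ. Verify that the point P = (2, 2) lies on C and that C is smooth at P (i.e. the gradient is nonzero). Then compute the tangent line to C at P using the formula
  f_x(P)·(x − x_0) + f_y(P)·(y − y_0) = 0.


Tangent line at P: 13*x + 30*y - 86 = 0.

Step 1: f(2, 2) = 0, so P lies on C.
Step 2: partial derivatives
  f_x(x, y) = -3*x**2 + 4*x*y + 2*x + y**2 + 1, f_y(x, y) = 2*x**2 + 2*x*y + 6*y**2 - 4*y - 2.
  f_x(P) = 13, f_y(P) = 30 (gradient nonzero, so P is smooth).
Step 3: tangent line at P: 13·(x − 2) + 30·(y − 2) = 0.
Expanding: 13*x + 30*y - 86 = 0.


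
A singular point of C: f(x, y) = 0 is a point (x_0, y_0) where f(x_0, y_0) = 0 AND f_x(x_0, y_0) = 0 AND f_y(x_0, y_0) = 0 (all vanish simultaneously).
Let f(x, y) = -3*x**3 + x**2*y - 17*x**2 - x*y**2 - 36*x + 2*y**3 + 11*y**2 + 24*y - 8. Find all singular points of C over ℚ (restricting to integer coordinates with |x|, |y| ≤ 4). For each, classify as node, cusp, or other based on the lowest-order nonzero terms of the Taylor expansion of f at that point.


Singular points: {(-2, -2)}; classification: node.

Compute partial derivatives:
  f_x = -9*x**2 + 2*x*y - 34*x - y**2 - 36.
  f_y = x**2 - 2*x*y + 6*y**2 + 22*y + 24.
Scan x_0 ∈ {−4, ..., 4}. For each x_0, f_y(x_0, y) is a polynomial in y; find its integer roots y ∈ {−4, ..., 4}, then test f_x and f at those candidates.
  x = -4: f_y(-4, y) = 6*y**2 + 30*y + 40; no integer root y with |y| ≤ 4.
  x = -3: f_y(-3, y) = 6*y**2 + 28*y + 33; no integer root y with |y| ≤ 4.
  x = -2: f_y(-2, y) = 6*y**2 + 26*y + 28; vanishes at y ∈ {-2}. (-2, -2): f_x = 0, f = 0 — SINGULAR.
  x = -1: f_y(-1, y) = 6*y**2 + 24*y + 25; no integer root y with |y| ≤ 4.
  x = 0: f_y(0, y) = 6*y**2 + 22*y + 24; no integer root y with |y| ≤ 4.
  x = 1: f_y(1, y) = 6*y**2 + 20*y + 25; no integer root y with |y| ≤ 4.
  x = 2: f_y(2, y) = 6*y**2 + 18*y + 28; no integer root y with |y| ≤ 4.
  x = 3: f_y(3, y) = 6*y**2 + 16*y + 33; no integer root y with |y| ≤ 4.
  x = 4: f_y(4, y) = 6*y**2 + 14*y + 40; no integer root y with |y| ≤ 4.
Only singular point on the grid: (-2, -2).
Classify: substitute x = -2 + u, y = -2 + v and expand: f = -3*u**3 + u**2*v - u**2 - u*v**2 + 2*v**3 + v**2.
No constant or linear terms (consistent with a singular point). Quadratic part: -u**2 + v**2. Cubic part: -3*u**3 + u**2*v - u*v**2 + 2*v**3.
The quadratic part v**2 - u**2 = (v − u)(v + u) splits into two distinct linear factors, so there are two distinct tangent lines y − -2 = ±(x − -2) — this is a node (ordinary double point).
Classification: node.


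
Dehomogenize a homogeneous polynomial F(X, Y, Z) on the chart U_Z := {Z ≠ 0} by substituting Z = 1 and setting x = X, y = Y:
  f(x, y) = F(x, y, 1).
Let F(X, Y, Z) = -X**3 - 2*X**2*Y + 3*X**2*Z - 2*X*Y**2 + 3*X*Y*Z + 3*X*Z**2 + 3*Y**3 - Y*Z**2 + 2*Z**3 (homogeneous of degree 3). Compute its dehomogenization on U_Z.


f(x, y) = -x**3 - 2*x**2*y + 3*x**2 - 2*x*y**2 + 3*x*y + 3*x + 3*y**3 - y + 2

On U_Z we set Z = 1. Each monomial c·X^i·Y^j·Z^k in F becomes c·x^i·y^j·1^k = c·x^i·y^j.
Substituting Z = 1: F(X, Y, 1) = -x**3 - 2*x**2*y + 3*x**2 - 2*x*y**2 + 3*x*y + 3*x + 3*y**3 - y + 2.
Note: deg(f) ≤ deg(F) = 3; strict inequality happens when F is divisible by Z (lost terms).


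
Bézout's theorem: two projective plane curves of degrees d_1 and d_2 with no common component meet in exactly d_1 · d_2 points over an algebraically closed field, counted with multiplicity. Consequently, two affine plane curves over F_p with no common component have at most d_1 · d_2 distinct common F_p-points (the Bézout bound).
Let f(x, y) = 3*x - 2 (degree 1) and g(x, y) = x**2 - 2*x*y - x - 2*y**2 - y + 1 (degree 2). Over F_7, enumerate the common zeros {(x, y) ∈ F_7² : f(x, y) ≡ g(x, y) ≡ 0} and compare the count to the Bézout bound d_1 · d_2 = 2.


Common zeros: {(3, 0)}; count = 1; Bézout bound = 2.

deg(f) = 1, deg(g) = 2, so Bézout bound = 2.
Scan x ∈ F_7. For each x, list the y ∈ F_7 with f(x, y) ≡ 0 and those with g(x, y) ≡ 0 (mod 7); the common zeros in that column are the intersection.
  x = 0: f ≡ 0 at y ∈ ∅; g ≡ 0 at y ∈ {4, 6}; common: ∅.
  x = 1: f ≡ 0 at y ∈ ∅; g ≡ 0 at y ∈ ∅; common: ∅.
  x = 2: f ≡ 0 at y ∈ ∅; g ≡ 0 at y ∈ {4}; common: ∅.
  x = 3: f ≡ 0 at y ∈ {0, 1, 2, 3, 4, 5, 6}; g ≡ 0 at y ∈ {0}; common: {0}.
  x = 4: f ≡ 0 at y ∈ ∅; g ≡ 0 at y ∈ ∅; common: ∅.
  x = 5: f ≡ 0 at y ∈ ∅; g ≡ 0 at y ∈ {0, 5}; common: ∅.
  x = 6: f ≡ 0 at y ∈ ∅; g ≡ 0 at y ∈ {5, 6}; common: ∅.
Collecting: common zeros = {(3, 0)}, so the count is 1.
Comparison with the Bézout bound: 1 ≤ 2 = deg(f)·deg(g), as expected for curves with no common component (the affine F_7-count falls short of the bound because intersections may lie at infinity, over extension fields, or carry multiplicity).


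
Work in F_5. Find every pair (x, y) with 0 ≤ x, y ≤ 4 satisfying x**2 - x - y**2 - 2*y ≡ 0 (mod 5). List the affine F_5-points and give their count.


Affine F_5-points: {(0, 0), (0, 3), (1, 0), (1, 3)}; count = 4.

For each of the 25 pairs (x, y) ∈ F_5², evaluate f(x, y) mod 5. Record the zeros.
  x = 0: [0↦0, 1↦2, 2↦2, 3↦0, 4↦1]  zeros at y ∈ {0, 3}
  x = 1: [0↦0, 1↦2, 2↦2, 3↦0, 4↦1]  zeros at y ∈ {0, 3}
  x = 2: [0↦2, 1↦4, 2↦4, 3↦2, 4↦3]  zeros at y ∈ ∅
  x = 3: [0↦1, 1↦3, 2↦3, 3↦1, 4↦2]  zeros at y ∈ ∅
  x = 4: [0↦2, 1↦4, 2↦4, 3↦2, 4↦3]  zeros at y ∈ ∅
Collecting zeros: affine points = {(0, 0), (0, 3), (1, 0), (1, 3)}.
Total count |C(F_5)_aff| = 4.


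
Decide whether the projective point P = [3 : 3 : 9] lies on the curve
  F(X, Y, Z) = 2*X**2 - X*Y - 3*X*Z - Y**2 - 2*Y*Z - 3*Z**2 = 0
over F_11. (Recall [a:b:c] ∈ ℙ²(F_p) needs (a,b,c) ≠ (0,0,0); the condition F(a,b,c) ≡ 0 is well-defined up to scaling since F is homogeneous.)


F(3,3,9) ≡ 7 (mod 11); P is NOT on the curve.

Evaluate F(3, 3, 9) term-by-term (mod 11).
  2*X**2 ↦ 2·9·1·1 = 18
  -X*Y ↦ -1·3·3·1 = -9
  -3*X*Z ↦ -3·3·1·9 = -81
  -Y**2 ↦ -1·1·9·1 = -9
  -2*Y*Z ↦ -2·1·3·9 = -54
  -3*Z**2 ↦ -3·1·1·81 = -243
Sum: F(3, 3, 9) = (18) + (-9) + (-81) + (-9) + (-54) + (-243) = -378.
Reducing mod 11: -378 ≡ 7 (mod 11).
Since F(a, b, c) ≡ 7 ≠ 0 (mod 11), P does NOT lie on the curve.


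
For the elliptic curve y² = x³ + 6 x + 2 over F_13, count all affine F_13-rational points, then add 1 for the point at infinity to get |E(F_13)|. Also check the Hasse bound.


Affine points = {(1, 3), (1, 10), (2, 3), (2, 10), (4, 5), (4, 8), (5, 1), (5, 12), (7, 6), (7, 7), (8, 4), (8, 9), (10, 3), (10, 10)}; affine count = 14; |E(F_13)| = 15.

Discriminant check: Δ ∝ 4a³ + 27b² = 4·6³ + 27·2² = 4·216 + 27·4 ≡ 10 (mod 13). Nonzero ⇒ E is nonsingular.
For each x ∈ F_13, compute rhs = x³ + 6·x + 2 mod 13, then count y ∈ F_13 with y² ≡ rhs.
  x = 0: rhs = 2, matching y values: none (0 points).
  x = 1: rhs = 9, matching y values: 3, 10 (2 points).
  x = 2: rhs = 9, matching y values: 3, 10 (2 points).
  x = 3: rhs = 8, matching y values: none (0 points).
  x = 4: rhs = 12, matching y values: 5, 8 (2 points).
  x = 5: rhs = 1, matching y values: 1, 12 (2 points).
  x = 6: rhs = 7, matching y values: none (0 points).
  x = 7: rhs = 10, matching y values: 6, 7 (2 points).
  x = 8: rhs = 3, matching y values: 4, 9 (2 points).
  x = 9: rhs = 5, matching y values: none (0 points).
  x = 10: rhs = 9, matching y values: 3, 10 (2 points).
  x = 11: rhs = 8, matching y values: none (0 points).
  x = 12: rhs = 8, matching y values: none (0 points).
Total affine count: 14.
Full point count |E(F_13)| = 14 + 1 = 15.
Hasse bound: |15 − (13+1)| = |1| = 1 ≤ 2√13 ≈ 7.2111 ✓.
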